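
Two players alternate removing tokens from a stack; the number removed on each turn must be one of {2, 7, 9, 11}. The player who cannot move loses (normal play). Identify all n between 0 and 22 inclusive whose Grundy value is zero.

G(0) = 0
G(1) = mex{} = 0
G(2) = mex{0} = 1
G(3) = mex{0} = 1
G(4) = mex{1} = 0
G(5) = mex{1} = 0
G(6) = mex{0} = 1
G(7) = mex{0,0} = 1
G(8) = mex{1,0} = 2
G(9) = mex{1,1,0} = 2
G(10) = mex{2,1,0} = 3
G(11) = mex{2,0,1,0} = 3
G(12) = mex{3,0,1,0} = 2
G(13) = mex{3,1,0,1} = 2
G(14) = mex{2,1,0,1} = 3
G(15) = mex{2,2,1,0} = 3
G(16) = mex{3,2,1,0} = 4
G(17) = mex{3,3,2,1} = 0
G(18) = mex{4,3,2,1} = 0
G(19) = mex{0,2,3,2} = 1
G(20) = mex{0,2,3,2} = 1
G(21) = mex{1,3,2,3} = 0
G(22) = mex{1,3,2,3} = 0
P-positions are exactly the n with G(n) = 0.

0, 1, 4, 5, 17, 18, 21, 22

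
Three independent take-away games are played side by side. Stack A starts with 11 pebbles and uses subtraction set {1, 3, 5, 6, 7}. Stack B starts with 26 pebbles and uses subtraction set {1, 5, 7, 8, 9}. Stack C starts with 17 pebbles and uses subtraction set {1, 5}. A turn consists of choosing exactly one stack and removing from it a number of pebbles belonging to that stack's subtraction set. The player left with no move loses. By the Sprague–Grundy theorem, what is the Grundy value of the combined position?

0

Stack A, S = {1, 3, 5, 6, 7}:
G(0) = 0
G(1) = mex{0} = 1
G(2) = mex{1} = 0
G(3) = mex{0,0} = 1
G(4) = mex{1,1} = 0
G(5) = mex{0,0,0} = 1
G(6) = mex{1,1,1,0} = 2
G(7) = mex{2,0,0,1,0} = 3
G(8) = mex{3,1,1,0,1} = 2
G(9) = mex{2,2,0,1,0} = 3
G(10) = mex{3,3,1,0,1} = 2
G(11) = mex{2,2,2,1,0} = 3
G_A(11) = 3.
Stack B, S = {1, 5, 7, 8, 9}:
n :  0  1  2  3  4  5  6  7  8  9 10 11 12 13 14 15 16 17 18 19 20 21 22 23 24 25 26
G :  0  1  0  1  0  1  0  1  2  3  2  3  2  3  2  3  0  1  0  1  0  1  0  1  2  3  2
G_B(26) = 2.
Stack C, S = {1, 5}:
G(0) = 0
G(1) = mex{0} = 1
G(2) = mex{1} = 0
G(3) = mex{0} = 1
G(4) = mex{1} = 0
G(5) = mex{0,0} = 1
G(6) = mex{1,1} = 0
G(7) = mex{0,0} = 1
G(8) = mex{1,1} = 0
G(9) = mex{0,0} = 1
G(10) = mex{1,1} = 0
G(11) = mex{0,0} = 1
G(12) = mex{1,1} = 0
G(13) = mex{0,0} = 1
G(14) = mex{1,1} = 0
G(15) = mex{0,0} = 1
G(16) = mex{1,1} = 0
G(17) = mex{0,0} = 1
G_C(17) = 1.
Combined Grundy value = 3 ⊕ 2 ⊕ 1 = 0.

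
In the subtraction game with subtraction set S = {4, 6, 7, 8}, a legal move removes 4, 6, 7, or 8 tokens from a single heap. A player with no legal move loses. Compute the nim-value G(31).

n :  0  1  2  3  4  5  6  7  8  9 10 11 12 13 14 15 16 17 18 19 20 21 22 23 24 25 26 27 28 29 30 31
G :  0  0  0  0  1  1  1  1  2  2  2  2  0  0  0  0  1  1  1  1  2  2  2  2  0  0  0  0  1  1  1  1

1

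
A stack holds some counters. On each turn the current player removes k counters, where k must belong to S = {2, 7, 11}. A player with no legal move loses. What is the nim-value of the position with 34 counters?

n :  0  1  2  3  4  5  6  7  8  9 10 11 12 13 14 15 16 17 18 19 20 21 22 23 24 25 26 27 28 29 30 31 32 33 34
G :  0  0  1  1  0  0  1  1  2  0  0  1  1  0  0  1  1  2  0  0  1  1  0  0  1  1  2  0  0  1  1  0  0  1  1

1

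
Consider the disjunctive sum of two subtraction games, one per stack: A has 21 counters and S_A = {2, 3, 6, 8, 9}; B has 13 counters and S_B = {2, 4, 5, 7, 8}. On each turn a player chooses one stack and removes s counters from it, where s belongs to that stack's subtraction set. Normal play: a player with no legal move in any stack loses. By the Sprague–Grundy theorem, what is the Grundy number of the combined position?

3

Stack A, S = {2, 3, 6, 8, 9}:
n :  0  1  2  3  4  5  6  7  8  9 10 11 12 13 14 15 16 17 18 19 20 21
G :  0  0  1  1  2  0  3  1  2  2  3  3  0  4  1  5  0  0  1  1  2  2
G_A(21) = 2.
Stack B, S = {2, 4, 5, 7, 8}:
G(0) = 0
G(1) = mex{} = 0
G(2) = mex{0} = 1
G(3) = mex{0} = 1
G(4) = mex{1,0} = 2
G(5) = mex{1,0,0} = 2
G(6) = mex{2,1,0} = 3
G(7) = mex{2,1,1,0} = 3
G(8) = mex{3,2,1,0,0} = 4
G(9) = mex{3,2,2,1,0} = 4
G(10) = mex{4,3,2,1,1} = 0
G(11) = mex{4,3,3,2,1} = 0
G(12) = mex{0,4,3,2,2} = 1
G(13) = mex{0,4,4,3,2} = 1
G_B(13) = 1.
Combined Grundy value = 2 ⊕ 1 = 3.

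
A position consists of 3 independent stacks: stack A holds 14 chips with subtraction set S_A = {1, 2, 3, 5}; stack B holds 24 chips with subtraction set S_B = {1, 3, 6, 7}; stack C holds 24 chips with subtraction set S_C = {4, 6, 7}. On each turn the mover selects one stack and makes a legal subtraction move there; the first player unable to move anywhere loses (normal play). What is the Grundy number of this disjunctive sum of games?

Stack A, S = {1, 2, 3, 5}:
G(0) = 0
G(1) = mex{0} = 1
G(2) = mex{1,0} = 2
G(3) = mex{2,1,0} = 3
G(4) = mex{3,2,1} = 0
G(5) = mex{0,3,2,0} = 1
G(6) = mex{1,0,3,1} = 2
G(7) = mex{2,1,0,2} = 3
G(8) = mex{3,2,1,3} = 0
G(9) = mex{0,3,2,0} = 1
G(10) = mex{1,0,3,1} = 2
G(11) = mex{2,1,0,2} = 3
G(12) = mex{3,2,1,3} = 0
G(13) = mex{0,3,2,0} = 1
G(14) = mex{1,0,3,1} = 2
G_A(14) = 2.
Stack B, S = {1, 3, 6, 7}:
n :  0  1  2  3  4  5  6  7  8  9 10 11 12 13 14 15 16 17 18 19 20 21 22 23 24
G :  0  1  0  1  0  1  2  3  2  3  2  3  0  1  0  1  0  1  2  3  2  3  2  3  0
G_B(24) = 0.
Stack C, S = {4, 6, 7}:
G(0) = 0
G(1) = mex{} = 0
G(2) = mex{} = 0
G(3) = mex{} = 0
G(4) = mex{0} = 1
G(5) = mex{0} = 1
G(6) = mex{0,0} = 1
G(7) = mex{0,0,0} = 1
G(8) = mex{1,0,0} = 2
G(9) = mex{1,0,0} = 2
G(10) = mex{1,1,0} = 2
G(11) = mex{1,1,1} = 0
G(12) = mex{2,1,1} = 0
G(13) = mex{2,1,1} = 0
G(14) = mex{2,2,1} = 0
G(15) = mex{0,2,2} = 1
G(16) = mex{0,2,2} = 1
G(17) = mex{0,0,2} = 1
G(18) = mex{0,0,0} = 1
G(19) = mex{1,0,0} = 2
G(20) = mex{1,0,0} = 2
G(21) = mex{1,1,0} = 2
G(22) = mex{1,1,1} = 0
G(23) = mex{2,1,1} = 0
G(24) = mex{2,1,1} = 0
G_C(24) = 0.
Combined Grundy value = 2 ⊕ 0 ⊕ 0 = 2.

2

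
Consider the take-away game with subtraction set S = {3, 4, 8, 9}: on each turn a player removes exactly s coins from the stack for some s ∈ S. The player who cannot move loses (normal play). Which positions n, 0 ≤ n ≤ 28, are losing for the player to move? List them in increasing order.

0, 1, 2, 7, 12, 13, 14, 19, 24, 25, 26

n :  0  1  2  3  4  5  6  7  8  9 10 11 12 13 14 15 16 17 18 19 20 21 22 23 24 25 26 27 28
G :  0  0  0  1  1  1  2  0  2  3  1  3  0  0  0  1  1  1  2  0  2  3  1  3  0  0  0  1  1
P-positions are exactly the n with G(n) = 0.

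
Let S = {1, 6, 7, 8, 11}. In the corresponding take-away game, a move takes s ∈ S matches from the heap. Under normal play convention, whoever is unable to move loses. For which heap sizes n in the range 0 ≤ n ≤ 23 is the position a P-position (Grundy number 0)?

0, 2, 4, 14, 16, 18

n :  0  1  2  3  4  5  6  7  8  9 10 11 12 13 14 15 16 17 18 19 20 21 22 23
G :  0  1  0  1  0  1  2  3  2  3  2  3  4  5  0  1  0  1  0  1  2  3  2  3
P-positions are exactly the n with G(n) = 0.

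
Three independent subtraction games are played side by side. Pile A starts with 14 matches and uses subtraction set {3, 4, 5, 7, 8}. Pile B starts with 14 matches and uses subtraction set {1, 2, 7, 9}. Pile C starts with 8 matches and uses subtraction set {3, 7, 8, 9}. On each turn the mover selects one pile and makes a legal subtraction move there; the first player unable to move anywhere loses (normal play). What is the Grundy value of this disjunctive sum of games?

Pile A, S = {3, 4, 5, 7, 8}:
G(0) = 0
G(1) = mex{} = 0
G(2) = mex{} = 0
G(3) = mex{0} = 1
G(4) = mex{0,0} = 1
G(5) = mex{0,0,0} = 1
G(6) = mex{1,0,0} = 2
G(7) = mex{1,1,0,0} = 2
G(8) = mex{1,1,1,0,0} = 2
G(9) = mex{2,1,1,0,0} = 3
G(10) = mex{2,2,1,1,0} = 3
G(11) = mex{2,2,2,1,1} = 0
G(12) = mex{3,2,2,1,1} = 0
G(13) = mex{3,3,2,2,1} = 0
G(14) = mex{0,3,3,2,2} = 1
G_A(14) = 1.
Pile B, S = {1, 2, 7, 9}:
G(0) = 0
G(1) = mex{0} = 1
G(2) = mex{1,0} = 2
G(3) = mex{2,1} = 0
G(4) = mex{0,2} = 1
G(5) = mex{1,0} = 2
G(6) = mex{2,1} = 0
G(7) = mex{0,2,0} = 1
G(8) = mex{1,0,1} = 2
G(9) = mex{2,1,2,0} = 3
G(10) = mex{3,2,0,1} = 4
G(11) = mex{4,3,1,2} = 0
G(12) = mex{0,4,2,0} = 1
G(13) = mex{1,0,0,1} = 2
G(14) = mex{2,1,1,2} = 0
G_B(14) = 0.
Pile C, S = {3, 7, 8, 9}:
n : 0 1 2 3 4 5 6 7 8
G : 0 0 0 1 1 1 0 2 2
G_C(8) = 2.
Combined Grundy value = 1 ⊕ 0 ⊕ 2 = 3.

3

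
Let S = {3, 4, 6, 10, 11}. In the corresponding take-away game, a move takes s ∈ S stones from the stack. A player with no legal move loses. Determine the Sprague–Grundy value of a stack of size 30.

0

n :  0  1  2  3  4  5  6  7  8  9 10 11 12 13 14 15 16 17 18 19 20 21 22 23 24 25 26 27 28 29 30
G :  0  0  0  1  1  1  2  2  2  0  3  3  1  4  0  2  0  1  3  1  2  0  2  0  1  3  1  2  0  2  0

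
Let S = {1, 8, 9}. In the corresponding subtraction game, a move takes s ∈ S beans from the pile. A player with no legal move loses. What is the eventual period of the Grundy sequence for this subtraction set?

16

n :  0  1  2  3  4  5  6  7  8  9 10 11 12 13 14 15 16 17 18 19 20 21 22 23 24 25 26 27 28 29 30 31 32 33
G :  0  1  0  1  0  1  0  1  2  3  2  3  2  3  2  3  0  1  0  1  0  1  0  1  2  3  2  3  2  3  2  3  0  1
G(n+16) = G(n) holds for n = 0,…,8 (a full window of length max(S) = 9), so the sequence is purely periodic with period 16.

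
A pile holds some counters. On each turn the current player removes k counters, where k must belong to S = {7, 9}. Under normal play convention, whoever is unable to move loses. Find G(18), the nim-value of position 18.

G(0) = 0
G(1) = mex{} = 0
G(2) = mex{} = 0
G(3) = mex{} = 0
G(4) = mex{} = 0
G(5) = mex{} = 0
G(6) = mex{} = 0
G(7) = mex{0} = 1
G(8) = mex{0} = 1
G(9) = mex{0,0} = 1
G(10) = mex{0,0} = 1
G(11) = mex{0,0} = 1
G(12) = mex{0,0} = 1
G(13) = mex{0,0} = 1
G(14) = mex{1,0} = 2
G(15) = mex{1,0} = 2
G(16) = mex{1,1} = 0
G(17) = mex{1,1} = 0
G(18) = mex{1,1} = 0

0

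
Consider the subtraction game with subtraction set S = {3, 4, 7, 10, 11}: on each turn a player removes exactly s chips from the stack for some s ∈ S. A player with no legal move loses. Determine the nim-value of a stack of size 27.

G(0) = 0
G(1) = mex{} = 0
G(2) = mex{} = 0
G(3) = mex{0} = 1
G(4) = mex{0,0} = 1
G(5) = mex{0,0} = 1
G(6) = mex{1,0} = 2
G(7) = mex{1,1,0} = 2
G(8) = mex{1,1,0} = 2
G(9) = mex{2,1,0} = 3
G(10) = mex{2,2,1,0} = 3
G(11) = mex{2,2,1,0,0} = 3
G(12) = mex{3,2,1,0,0} = 4
G(13) = mex{3,3,2,1,0} = 4
G(14) = mex{3,3,2,1,1} = 0
G(15) = mex{4,3,2,1,1} = 0
G(16) = mex{4,4,3,2,1} = 0
G(17) = mex{0,4,3,2,2} = 1
G(18) = mex{0,0,3,2,2} = 1
G(19) = mex{0,0,4,3,2} = 1
G(20) = mex{1,0,4,3,3} = 2
G(21) = mex{1,1,0,3,3} = 2
G(22) = mex{1,1,0,4,3} = 2
G(23) = mex{2,1,0,4,4} = 3
G(24) = mex{2,2,1,0,4} = 3
G(25) = mex{2,2,1,0,0} = 3
G(26) = mex{3,2,1,0,0} = 4
G(27) = mex{3,3,2,1,0} = 4

4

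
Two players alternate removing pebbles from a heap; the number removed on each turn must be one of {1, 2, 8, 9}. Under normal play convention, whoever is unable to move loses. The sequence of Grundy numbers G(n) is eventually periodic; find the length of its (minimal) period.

G(0) = 0
G(1) = mex{0} = 1
G(2) = mex{1,0} = 2
G(3) = mex{2,1} = 0
G(4) = mex{0,2} = 1
G(5) = mex{1,0} = 2
G(6) = mex{2,1} = 0
G(7) = mex{0,2} = 1
G(8) = mex{1,0,0} = 2
G(9) = mex{2,1,1,0} = 3
G(10) = mex{3,2,2,1} = 0
G(11) = mex{0,3,0,2} = 1
G(12) = mex{1,0,1,0} = 2
G(13) = mex{2,1,2,1} = 0
G(14) = mex{0,2,0,2} = 1
G(15) = mex{1,0,1,0} = 2
G(16) = mex{2,1,2,1} = 0
G(17) = mex{0,2,3,2} = 1
G(18) = mex{1,0,0,3} = 2
G(19) = mex{2,1,1,0} = 3
G(20) = mex{3,2,2,1} = 0
G(21) = mex{0,3,0,2} = 1
G(n+10) = G(n) holds for n = 0,…,8 (a full window of length max(S) = 9), so the sequence is purely periodic with period 10.

10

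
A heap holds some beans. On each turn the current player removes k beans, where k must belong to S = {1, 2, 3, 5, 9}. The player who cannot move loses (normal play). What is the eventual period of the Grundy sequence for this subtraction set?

4

G(0) = 0
G(1) = mex{0} = 1
G(2) = mex{1,0} = 2
G(3) = mex{2,1,0} = 3
G(4) = mex{3,2,1} = 0
G(5) = mex{0,3,2,0} = 1
G(6) = mex{1,0,3,1} = 2
G(7) = mex{2,1,0,2} = 3
G(8) = mex{3,2,1,3} = 0
G(9) = mex{0,3,2,0,0} = 1
G(10) = mex{1,0,3,1,1} = 2
G(11) = mex{2,1,0,2,2} = 3
G(12) = mex{3,2,1,3,3} = 0
G(13) = mex{0,3,2,0,0} = 1
G(14) = mex{1,0,3,1,1} = 2
G(n+4) = G(n) holds for n = 0,…,8 (a full window of length max(S) = 9), so the sequence is purely periodic with period 4.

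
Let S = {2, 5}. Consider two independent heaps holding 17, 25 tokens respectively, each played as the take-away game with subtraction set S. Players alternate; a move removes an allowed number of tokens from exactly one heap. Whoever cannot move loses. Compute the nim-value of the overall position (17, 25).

1

All heaps use S = {2, 5}:
n :  0  1  2  3  4  5  6  7  8  9 10 11 12 13 14 15 16 17 18 19 20 21 22 23 24 25
G :  0  0  1  1  0  2  1  0  0  1  1  0  2  1  0  0  1  1  0  2  1  0  0  1  1  0
Heap A: G(17) = 1.
Heap B: G(25) = 0.
Combined Grundy value = 1 ⊕ 0 = 1.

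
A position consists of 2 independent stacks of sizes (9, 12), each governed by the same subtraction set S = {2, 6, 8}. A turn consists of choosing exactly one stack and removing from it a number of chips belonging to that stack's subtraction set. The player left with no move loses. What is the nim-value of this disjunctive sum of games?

0

All stacks use S = {2, 6, 8}:
G(0) = 0
G(1) = mex{} = 0
G(2) = mex{0} = 1
G(3) = mex{0} = 1
G(4) = mex{1} = 0
G(5) = mex{1} = 0
G(6) = mex{0,0} = 1
G(7) = mex{0,0} = 1
G(8) = mex{1,1,0} = 2
G(9) = mex{1,1,0} = 2
G(10) = mex{2,0,1} = 3
G(11) = mex{2,0,1} = 3
G(12) = mex{3,1,0} = 2
Stack A: G(9) = 2.
Stack B: G(12) = 2.
Combined Grundy value = 2 ⊕ 2 = 0.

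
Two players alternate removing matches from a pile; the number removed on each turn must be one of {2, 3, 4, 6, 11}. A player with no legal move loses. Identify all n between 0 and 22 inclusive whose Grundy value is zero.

G(0) = 0
G(1) = mex{} = 0
G(2) = mex{0} = 1
G(3) = mex{0,0} = 1
G(4) = mex{1,0,0} = 2
G(5) = mex{1,1,0} = 2
G(6) = mex{2,1,1,0} = 3
G(7) = mex{2,2,1,0} = 3
G(8) = mex{3,2,2,1} = 0
G(9) = mex{3,3,2,1} = 0
G(10) = mex{0,3,3,2} = 1
G(11) = mex{0,0,3,2,0} = 1
G(12) = mex{1,0,0,3,0} = 2
G(13) = mex{1,1,0,3,1} = 2
G(14) = mex{2,1,1,0,1} = 3
G(15) = mex{2,2,1,0,2} = 3
G(16) = mex{3,2,2,1,2} = 0
G(17) = mex{3,3,2,1,3} = 0
G(18) = mex{0,3,3,2,3} = 1
G(19) = mex{0,0,3,2,0} = 1
G(20) = mex{1,0,0,3,0} = 2
G(21) = mex{1,1,0,3,1} = 2
G(22) = mex{2,1,1,0,1} = 3
P-positions are exactly the n with G(n) = 0.

0, 1, 8, 9, 16, 17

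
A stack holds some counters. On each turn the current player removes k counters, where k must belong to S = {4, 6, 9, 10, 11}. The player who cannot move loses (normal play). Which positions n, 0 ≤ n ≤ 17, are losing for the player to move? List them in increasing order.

n :  0  1  2  3  4  5  6  7  8  9 10 11 12 13 14 15 16 17
G :  0  0  0  0  1  1  1  1  2  2  2  2  3  3  3  0  0  0
P-positions are exactly the n with G(n) = 0.

0, 1, 2, 3, 15, 16, 17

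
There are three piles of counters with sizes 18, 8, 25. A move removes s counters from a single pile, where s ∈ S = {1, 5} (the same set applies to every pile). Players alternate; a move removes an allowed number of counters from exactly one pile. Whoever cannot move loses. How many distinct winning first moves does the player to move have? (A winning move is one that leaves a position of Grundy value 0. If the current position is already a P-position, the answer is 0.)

6

All piles use S = {1, 5}:
n :  0  1  2  3  4  5  6  7  8  9 10 11 12 13 14 15 16 17 18 19 20 21 22 23 24 25
G :  0  1  0  1  0  1  0  1  0  1  0  1  0  1  0  1  0  1  0  1  0  1  0  1  0  1
Pile A: G(18) = 0.
Pile B: G(8) = 0.
Pile C: G(25) = 1.
Combined Grundy value = 0 ⊕ 0 ⊕ 1 = 1.
A winning move leaves total XOR = 0, i.e. changes one component's Grundy value g to g ⊕ X where X is the current total.
Pile A: need g' = 0⊕1 = 1. Options: 18−1→G=1, 18−5→G=1. Hits: 2.
Pile B: need g' = 0⊕1 = 1. Options: 8−1→G=1, 8−5→G=1. Hits: 2.
Pile C: need g' = 1⊕1 = 0. Options: 25−1→G=0, 25−5→G=0. Hits: 2.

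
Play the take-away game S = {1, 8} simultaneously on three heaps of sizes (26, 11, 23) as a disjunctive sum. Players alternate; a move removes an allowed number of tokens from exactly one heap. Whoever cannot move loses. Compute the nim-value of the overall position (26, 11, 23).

3

All heaps use S = {1, 8}:
G(0) = 0
G(1) = mex{0} = 1
G(2) = mex{1} = 0
G(3) = mex{0} = 1
G(4) = mex{1} = 0
G(5) = mex{0} = 1
G(6) = mex{1} = 0
G(7) = mex{0} = 1
G(8) = mex{1,0} = 2
G(9) = mex{2,1} = 0
G(10) = mex{0,0} = 1
G(11) = mex{1,1} = 0
G(12) = mex{0,0} = 1
G(13) = mex{1,1} = 0
G(14) = mex{0,0} = 1
G(15) = mex{1,1} = 0
G(16) = mex{0,2} = 1
G(17) = mex{1,0} = 2
G(18) = mex{2,1} = 0
G(19) = mex{0,0} = 1
G(20) = mex{1,1} = 0
G(21) = mex{0,0} = 1
G(22) = mex{1,1} = 0
G(23) = mex{0,0} = 1
G(24) = mex{1,1} = 0
G(25) = mex{0,2} = 1
G(26) = mex{1,0} = 2
Heap A: G(26) = 2.
Heap B: G(11) = 0.
Heap C: G(23) = 1.
Combined Grundy value = 2 ⊕ 0 ⊕ 1 = 3.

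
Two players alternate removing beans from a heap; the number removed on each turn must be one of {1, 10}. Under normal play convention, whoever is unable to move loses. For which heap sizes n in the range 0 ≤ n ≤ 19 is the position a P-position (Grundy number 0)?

G(0) = 0
G(1) = mex{0} = 1
G(2) = mex{1} = 0
G(3) = mex{0} = 1
G(4) = mex{1} = 0
G(5) = mex{0} = 1
G(6) = mex{1} = 0
G(7) = mex{0} = 1
G(8) = mex{1} = 0
G(9) = mex{0} = 1
G(10) = mex{1,0} = 2
G(11) = mex{2,1} = 0
G(12) = mex{0,0} = 1
G(13) = mex{1,1} = 0
G(14) = mex{0,0} = 1
G(15) = mex{1,1} = 0
G(16) = mex{0,0} = 1
G(17) = mex{1,1} = 0
G(18) = mex{0,0} = 1
G(19) = mex{1,1} = 0
P-positions are exactly the n with G(n) = 0.

0, 2, 4, 6, 8, 11, 13, 15, 17, 19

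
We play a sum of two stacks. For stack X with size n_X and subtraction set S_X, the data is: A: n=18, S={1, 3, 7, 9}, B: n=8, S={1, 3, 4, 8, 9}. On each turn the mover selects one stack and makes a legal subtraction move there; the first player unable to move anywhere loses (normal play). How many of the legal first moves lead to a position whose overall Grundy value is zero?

6

Stack A, S = {1, 3, 7, 9}:
G(0) = 0
G(1) = mex{0} = 1
G(2) = mex{1} = 0
G(3) = mex{0,0} = 1
G(4) = mex{1,1} = 0
G(5) = mex{0,0} = 1
G(6) = mex{1,1} = 0
G(7) = mex{0,0,0} = 1
G(8) = mex{1,1,1} = 0
G(9) = mex{0,0,0,0} = 1
G(10) = mex{1,1,1,1} = 0
G(11) = mex{0,0,0,0} = 1
G(12) = mex{1,1,1,1} = 0
G(13) = mex{0,0,0,0} = 1
G(14) = mex{1,1,1,1} = 0
G(15) = mex{0,0,0,0} = 1
G(16) = mex{1,1,1,1} = 0
G(17) = mex{0,0,0,0} = 1
G(18) = mex{1,1,1,1} = 0
G_A(18) = 0.
Stack B, S = {1, 3, 4, 8, 9}:
n : 0 1 2 3 4 5 6 7 8
G : 0 1 0 1 2 3 2 0 1
G_B(8) = 1.
Combined Grundy value = 0 ⊕ 1 = 1.
A winning move leaves total XOR = 0, i.e. changes one component's Grundy value g to g ⊕ X where X is the current total.
Stack A: need g' = 0⊕1 = 1. Options: 18−1→G=1, 18−3→G=1, 18−7→G=1, 18−9→G=1. Hits: 4.
Stack B: need g' = 1⊕1 = 0. Options: 8−1→G=0, 8−3→G=3, 8−4→G=2, 8−8→G=0. Hits: 2.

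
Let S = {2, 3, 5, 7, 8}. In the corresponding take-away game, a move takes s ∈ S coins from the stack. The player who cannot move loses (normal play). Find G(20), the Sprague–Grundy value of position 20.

0

n :  0  1  2  3  4  5  6  7  8  9 10 11 12 13 14 15 16 17 18 19 20
G :  0  0  1  1  2  2  3  3  4  4  0  0  1  1  2  2  3  3  4  4  0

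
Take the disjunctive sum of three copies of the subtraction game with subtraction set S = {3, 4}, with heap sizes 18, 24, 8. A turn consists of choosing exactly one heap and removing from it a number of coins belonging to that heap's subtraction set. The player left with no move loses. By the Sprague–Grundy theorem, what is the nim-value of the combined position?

All heaps use S = {3, 4}:
G(0) = 0
G(1) = mex{} = 0
G(2) = mex{} = 0
G(3) = mex{0} = 1
G(4) = mex{0,0} = 1
G(5) = mex{0,0} = 1
G(6) = mex{1,0} = 2
G(7) = mex{1,1} = 0
G(8) = mex{1,1} = 0
G(9) = mex{2,1} = 0
G(10) = mex{0,2} = 1
G(11) = mex{0,0} = 1
G(12) = mex{0,0} = 1
G(13) = mex{1,0} = 2
G(14) = mex{1,1} = 0
G(15) = mex{1,1} = 0
G(16) = mex{2,1} = 0
G(17) = mex{0,2} = 1
G(18) = mex{0,0} = 1
G(19) = mex{0,0} = 1
G(20) = mex{1,0} = 2
G(21) = mex{1,1} = 0
G(22) = mex{1,1} = 0
G(23) = mex{2,1} = 0
G(24) = mex{0,2} = 1
Heap A: G(18) = 1.
Heap B: G(24) = 1.
Heap C: G(8) = 0.
Combined Grundy value = 1 ⊕ 1 ⊕ 0 = 0.

0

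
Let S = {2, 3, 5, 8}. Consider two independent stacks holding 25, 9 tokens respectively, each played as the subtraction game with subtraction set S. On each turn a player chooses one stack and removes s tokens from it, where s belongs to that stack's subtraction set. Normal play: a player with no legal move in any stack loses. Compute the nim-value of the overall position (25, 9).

3

All stacks use S = {2, 3, 5, 8}:
n :  0  1  2  3  4  5  6  7  8  9 10 11 12 13 14 15 16 17 18 19 20 21 22 23 24 25
G :  0  0  1  1  2  2  3  0  4  1  3  0  4  1  2  2  3  0  0  1  1  2  3  3  0  2
Stack A: G(25) = 2.
Stack B: G(9) = 1.
Combined Grundy value = 2 ⊕ 1 = 3.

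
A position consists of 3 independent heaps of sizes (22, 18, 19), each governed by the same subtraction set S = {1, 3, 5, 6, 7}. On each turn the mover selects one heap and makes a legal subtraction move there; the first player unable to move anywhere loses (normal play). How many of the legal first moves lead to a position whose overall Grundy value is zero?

All heaps use S = {1, 3, 5, 6, 7}:
n :  0  1  2  3  4  5  6  7  8  9 10 11 12 13 14 15 16 17 18 19 20 21 22
G :  0  1  0  1  0  1  2  3  2  3  2  3  0  1  0  1  0  1  2  3  2  3  2
Heap A: G(22) = 2.
Heap B: G(18) = 2.
Heap C: G(19) = 3.
Combined Grundy value = 2 ⊕ 2 ⊕ 3 = 3.
A winning move leaves total XOR = 0, i.e. changes one component's Grundy value g to g ⊕ X where X is the current total.
Heap A: need g' = 2⊕3 = 1. Options: 22−1→G=3, 22−3→G=3, 22−5→G=1, 22−6→G=0, 22−7→G=1. Hits: 2.
Heap B: need g' = 2⊕3 = 1. Options: 18−1→G=1, 18−3→G=1, 18−5→G=1, 18−6→G=0, 18−7→G=3. Hits: 3.
Heap C: need g' = 3⊕3 = 0. Options: 19−1→G=2, 19−3→G=0, 19−5→G=0, 19−6→G=1, 19−7→G=0. Hits: 3.

8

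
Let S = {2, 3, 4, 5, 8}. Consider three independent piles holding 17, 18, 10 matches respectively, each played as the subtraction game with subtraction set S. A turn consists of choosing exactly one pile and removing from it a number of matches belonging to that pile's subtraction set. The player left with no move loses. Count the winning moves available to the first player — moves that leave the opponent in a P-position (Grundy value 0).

All piles use S = {2, 3, 4, 5, 8}:
n :  0  1  2  3  4  5  6  7  8  9 10 11 12 13 14 15 16 17 18
G :  0  0  1  1  2  2  3  0  4  1  5  2  3  0  0  1  1  2  2
Pile A: G(17) = 2.
Pile B: G(18) = 2.
Pile C: G(10) = 5.
Combined Grundy value = 2 ⊕ 2 ⊕ 5 = 5.
A winning move leaves total XOR = 0, i.e. changes one component's Grundy value g to g ⊕ X where X is the current total.
Pile A: need g' = 2⊕5 = 7. Options: 17−2→G=1, 17−3→G=0, 17−4→G=0, 17−5→G=3, 17−8→G=1. Hits: 0.
Pile B: need g' = 2⊕5 = 7. Options: 18−2→G=1, 18−3→G=1, 18−4→G=0, 18−5→G=0, 18−8→G=5. Hits: 0.
Pile C: need g' = 5⊕5 = 0. Options: 10−2→G=4, 10−3→G=0, 10−4→G=3, 10−5→G=2, 10−8→G=1. Hits: 1.

1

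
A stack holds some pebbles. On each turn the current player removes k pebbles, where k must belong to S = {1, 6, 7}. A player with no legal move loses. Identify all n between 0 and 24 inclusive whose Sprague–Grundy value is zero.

G(0) = 0
G(1) = mex{0} = 1
G(2) = mex{1} = 0
G(3) = mex{0} = 1
G(4) = mex{1} = 0
G(5) = mex{0} = 1
G(6) = mex{1,0} = 2
G(7) = mex{2,1,0} = 3
G(8) = mex{3,0,1} = 2
G(9) = mex{2,1,0} = 3
G(10) = mex{3,0,1} = 2
G(11) = mex{2,1,0} = 3
G(12) = mex{3,2,1} = 0
G(13) = mex{0,3,2} = 1
G(14) = mex{1,2,3} = 0
G(15) = mex{0,3,2} = 1
G(16) = mex{1,2,3} = 0
G(17) = mex{0,3,2} = 1
G(18) = mex{1,0,3} = 2
G(19) = mex{2,1,0} = 3
G(20) = mex{3,0,1} = 2
G(21) = mex{2,1,0} = 3
G(22) = mex{3,0,1} = 2
G(23) = mex{2,1,0} = 3
G(24) = mex{3,2,1} = 0
P-positions are exactly the n with G(n) = 0.

0, 2, 4, 12, 14, 16, 24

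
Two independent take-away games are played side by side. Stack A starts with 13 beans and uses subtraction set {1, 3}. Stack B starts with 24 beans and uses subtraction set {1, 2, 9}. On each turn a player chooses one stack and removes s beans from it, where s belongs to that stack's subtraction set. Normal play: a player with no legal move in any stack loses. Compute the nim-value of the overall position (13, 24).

Stack A, S = {1, 3}:
n :  0  1  2  3  4  5  6  7  8  9 10 11 12 13
G :  0  1  0  1  0  1  0  1  0  1  0  1  0  1
G_A(13) = 1.
Stack B, S = {1, 2, 9}:
n :  0  1  2  3  4  5  6  7  8  9 10 11 12 13 14 15 16 17 18 19 20 21 22 23 24
G :  0  1  2  0  1  2  0  1  2  3  0  1  2  0  1  2  0  1  2  3  0  1  2  0  1
G_B(24) = 1.
Combined Grundy value = 1 ⊕ 1 = 0.

0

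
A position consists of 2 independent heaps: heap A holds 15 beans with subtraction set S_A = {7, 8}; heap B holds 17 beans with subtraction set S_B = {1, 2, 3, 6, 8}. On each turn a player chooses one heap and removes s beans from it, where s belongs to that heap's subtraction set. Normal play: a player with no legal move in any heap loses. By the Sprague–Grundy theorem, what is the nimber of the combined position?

4

Heap A, S = {7, 8}:
G(0) = 0
G(1) = mex{} = 0
G(2) = mex{} = 0
G(3) = mex{} = 0
G(4) = mex{} = 0
G(5) = mex{} = 0
G(6) = mex{} = 0
G(7) = mex{0} = 1
G(8) = mex{0,0} = 1
G(9) = mex{0,0} = 1
G(10) = mex{0,0} = 1
G(11) = mex{0,0} = 1
G(12) = mex{0,0} = 1
G(13) = mex{0,0} = 1
G(14) = mex{1,0} = 2
G(15) = mex{1,1} = 0
G_A(15) = 0.
Heap B, S = {1, 2, 3, 6, 8}:
G(0) = 0
G(1) = mex{0} = 1
G(2) = mex{1,0} = 2
G(3) = mex{2,1,0} = 3
G(4) = mex{3,2,1} = 0
G(5) = mex{0,3,2} = 1
G(6) = mex{1,0,3,0} = 2
G(7) = mex{2,1,0,1} = 3
G(8) = mex{3,2,1,2,0} = 4
G(9) = mex{4,3,2,3,1} = 0
G(10) = mex{0,4,3,0,2} = 1
G(11) = mex{1,0,4,1,3} = 2
G(12) = mex{2,1,0,2,0} = 3
G(13) = mex{3,2,1,3,1} = 0
G(14) = mex{0,3,2,4,2} = 1
G(15) = mex{1,0,3,0,3} = 2
G(16) = mex{2,1,0,1,4} = 3
G(17) = mex{3,2,1,2,0} = 4
G_B(17) = 4.
Combined Grundy value = 0 ⊕ 4 = 4.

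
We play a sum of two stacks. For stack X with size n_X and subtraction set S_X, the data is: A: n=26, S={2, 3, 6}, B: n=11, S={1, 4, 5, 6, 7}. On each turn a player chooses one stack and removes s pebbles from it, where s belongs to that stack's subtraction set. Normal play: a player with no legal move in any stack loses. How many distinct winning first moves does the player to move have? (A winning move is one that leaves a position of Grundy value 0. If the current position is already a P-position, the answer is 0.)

Stack A, S = {2, 3, 6}:
n :  0  1  2  3  4  5  6  7  8  9 10 11 12 13 14 15 16 17 18 19 20 21 22 23 24 25 26
G :  0  0  1  1  2  0  3  1  2  0  0  1  1  2  0  3  1  2  0  0  1  1  2  0  3  1  2
G_A(26) = 2.
Stack B, S = {1, 4, 5, 6, 7}:
G(0) = 0
G(1) = mex{0} = 1
G(2) = mex{1} = 0
G(3) = mex{0} = 1
G(4) = mex{1,0} = 2
G(5) = mex{2,1,0} = 3
G(6) = mex{3,0,1,0} = 2
G(7) = mex{2,1,0,1,0} = 3
G(8) = mex{3,2,1,0,1} = 4
G(9) = mex{4,3,2,1,0} = 5
G(10) = mex{5,2,3,2,1} = 0
G(11) = mex{0,3,2,3,2} = 1
G_B(11) = 1.
Combined Grundy value = 2 ⊕ 1 = 3.
A winning move leaves total XOR = 0, i.e. changes one component's Grundy value g to g ⊕ X where X is the current total.
Stack A: need g' = 2⊕3 = 1. Options: 26−2→G=3, 26−3→G=0, 26−6→G=1. Hits: 1.
Stack B: need g' = 1⊕3 = 2. Options: 11−1→G=0, 11−4→G=3, 11−5→G=2, 11−6→G=3, 11−7→G=2. Hits: 2.

3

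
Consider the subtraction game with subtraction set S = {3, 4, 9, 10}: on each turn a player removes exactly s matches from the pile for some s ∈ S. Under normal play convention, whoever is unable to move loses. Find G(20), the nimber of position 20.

n :  0  1  2  3  4  5  6  7  8  9 10 11 12 13 14 15 16 17 18 19 20
G :  0  0  0  1  1  1  2  0  0  3  1  1  2  0  0  0  1  1  1  2  0

0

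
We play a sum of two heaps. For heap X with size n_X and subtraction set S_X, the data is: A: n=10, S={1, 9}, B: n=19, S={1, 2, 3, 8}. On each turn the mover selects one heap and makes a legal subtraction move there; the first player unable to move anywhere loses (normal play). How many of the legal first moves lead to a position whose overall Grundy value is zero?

3

Heap A, S = {1, 9}:
G(0) = 0
G(1) = mex{0} = 1
G(2) = mex{1} = 0
G(3) = mex{0} = 1
G(4) = mex{1} = 0
G(5) = mex{0} = 1
G(6) = mex{1} = 0
G(7) = mex{0} = 1
G(8) = mex{1} = 0
G(9) = mex{0,0} = 1
G(10) = mex{1,1} = 0
G_A(10) = 0.
Heap B, S = {1, 2, 3, 8}:
G(0) = 0
G(1) = mex{0} = 1
G(2) = mex{1,0} = 2
G(3) = mex{2,1,0} = 3
G(4) = mex{3,2,1} = 0
G(5) = mex{0,3,2} = 1
G(6) = mex{1,0,3} = 2
G(7) = mex{2,1,0} = 3
G(8) = mex{3,2,1,0} = 4
G(9) = mex{4,3,2,1} = 0
G(10) = mex{0,4,3,2} = 1
G(11) = mex{1,0,4,3} = 2
G(12) = mex{2,1,0,0} = 3
G(13) = mex{3,2,1,1} = 0
G(14) = mex{0,3,2,2} = 1
G(15) = mex{1,0,3,3} = 2
G(16) = mex{2,1,0,4} = 3
G(17) = mex{3,2,1,0} = 4
G(18) = mex{4,3,2,1} = 0
G(19) = mex{0,4,3,2} = 1
G_B(19) = 1.
Combined Grundy value = 0 ⊕ 1 = 1.
A winning move leaves total XOR = 0, i.e. changes one component's Grundy value g to g ⊕ X where X is the current total.
Heap A: need g' = 0⊕1 = 1. Options: 10−1→G=1, 10−9→G=1. Hits: 2.
Heap B: need g' = 1⊕1 = 0. Options: 19−1→G=0, 19−2→G=4, 19−3→G=3, 19−8→G=2. Hits: 1.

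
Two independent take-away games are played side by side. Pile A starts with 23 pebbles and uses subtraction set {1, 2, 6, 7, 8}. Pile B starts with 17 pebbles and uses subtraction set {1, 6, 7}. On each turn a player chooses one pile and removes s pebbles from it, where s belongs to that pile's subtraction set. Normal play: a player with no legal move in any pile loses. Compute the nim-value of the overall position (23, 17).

4

Pile A, S = {1, 2, 6, 7, 8}:
n :  0  1  2  3  4  5  6  7  8  9 10 11 12 13 14 15 16 17 18 19 20 21 22 23
G :  0  1  2  0  1  2  3  4  5  3  4  5  0  1  2  0  1  2  3  4  5  3  4  5
G_A(23) = 5.
Pile B, S = {1, 6, 7}:
n :  0  1  2  3  4  5  6  7  8  9 10 11 12 13 14 15 16 17
G :  0  1  0  1  0  1  2  3  2  3  2  3  0  1  0  1  0  1
G_B(17) = 1.
Combined Grundy value = 5 ⊕ 1 = 4.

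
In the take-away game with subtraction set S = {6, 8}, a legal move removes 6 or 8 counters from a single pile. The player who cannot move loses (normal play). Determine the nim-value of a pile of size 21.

n :  0  1  2  3  4  5  6  7  8  9 10 11 12 13 14 15 16 17 18 19 20 21
G :  0  0  0  0  0  0  1  1  1  1  1  1  2  2  0  0  0  0  0  0  1  1

1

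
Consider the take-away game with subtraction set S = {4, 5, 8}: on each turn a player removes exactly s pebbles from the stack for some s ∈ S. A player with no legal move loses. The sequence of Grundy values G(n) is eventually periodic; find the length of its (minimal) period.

12

n :  0  1  2  3  4  5  6  7  8  9 10 11 12 13 14 15 16 17 18 19 20 21 22 23 24 25
G :  0  0  0  0  1  1  1  1  2  2  2  2  0  0  0  0  1  1  1  1  2  2  2  2  0  0
G(n+12) = G(n) holds for n = 0,…,7 (a full window of length max(S) = 8), so the sequence is purely periodic with period 12.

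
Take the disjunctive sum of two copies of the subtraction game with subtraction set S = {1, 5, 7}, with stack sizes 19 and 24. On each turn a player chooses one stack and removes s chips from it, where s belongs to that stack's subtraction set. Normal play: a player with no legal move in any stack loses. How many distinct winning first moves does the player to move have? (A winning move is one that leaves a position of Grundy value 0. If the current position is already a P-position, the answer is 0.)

All stacks use S = {1, 5, 7}:
n :  0  1  2  3  4  5  6  7  8  9 10 11 12 13 14 15 16 17 18 19 20 21 22 23 24
G :  0  1  0  1  0  1  0  1  0  1  0  1  0  1  0  1  0  1  0  1  0  1  0  1  0
Stack A: G(19) = 1.
Stack B: G(24) = 0.
Combined Grundy value = 1 ⊕ 0 = 1.
A winning move leaves total XOR = 0, i.e. changes one component's Grundy value g to g ⊕ X where X is the current total.
Stack A: need g' = 1⊕1 = 0. Options: 19−1→G=0, 19−5→G=0, 19−7→G=0. Hits: 3.
Stack B: need g' = 0⊕1 = 1. Options: 24−1→G=1, 24−5→G=1, 24−7→G=1. Hits: 3.

6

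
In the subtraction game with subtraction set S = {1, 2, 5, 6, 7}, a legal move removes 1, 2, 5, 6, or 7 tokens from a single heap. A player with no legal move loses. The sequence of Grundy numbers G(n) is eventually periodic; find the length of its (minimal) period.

G(0) = 0
G(1) = mex{0} = 1
G(2) = mex{1,0} = 2
G(3) = mex{2,1} = 0
G(4) = mex{0,2} = 1
G(5) = mex{1,0,0} = 2
G(6) = mex{2,1,1,0} = 3
G(7) = mex{3,2,2,1,0} = 4
G(8) = mex{4,3,0,2,1} = 5
G(9) = mex{5,4,1,0,2} = 3
G(10) = mex{3,5,2,1,0} = 4
G(11) = mex{4,3,3,2,1} = 0
G(12) = mex{0,4,4,3,2} = 1
G(13) = mex{1,0,5,4,3} = 2
G(14) = mex{2,1,3,5,4} = 0
G(15) = mex{0,2,4,3,5} = 1
G(16) = mex{1,0,0,4,3} = 2
G(17) = mex{2,1,1,0,4} = 3
G(18) = mex{3,2,2,1,0} = 4
G(19) = mex{4,3,0,2,1} = 5
G(20) = mex{5,4,1,0,2} = 3
G(21) = mex{3,5,2,1,0} = 4
G(22) = mex{4,3,3,2,1} = 0
G(23) = mex{0,4,4,3,2} = 1
G(n+11) = G(n) holds for n = 0,…,6 (a full window of length max(S) = 7), so the sequence is purely periodic with period 11.

11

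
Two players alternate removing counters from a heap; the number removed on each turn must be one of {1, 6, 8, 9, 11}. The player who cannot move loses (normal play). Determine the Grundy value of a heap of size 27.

G(0) = 0
G(1) = mex{0} = 1
G(2) = mex{1} = 0
G(3) = mex{0} = 1
G(4) = mex{1} = 0
G(5) = mex{0} = 1
G(6) = mex{1,0} = 2
G(7) = mex{2,1} = 0
G(8) = mex{0,0,0} = 1
G(9) = mex{1,1,1,0} = 2
G(10) = mex{2,0,0,1} = 3
G(11) = mex{3,1,1,0,0} = 2
G(12) = mex{2,2,0,1,1} = 3
G(13) = mex{3,0,1,0,0} = 2
G(14) = mex{2,1,2,1,1} = 0
G(15) = mex{0,2,0,2,0} = 1
G(16) = mex{1,3,1,0,1} = 2
G(17) = mex{2,2,2,1,2} = 0
G(18) = mex{0,3,3,2,0} = 1
G(19) = mex{1,2,2,3,1} = 0
G(20) = mex{0,0,3,2,2} = 1
G(21) = mex{1,1,2,3,3} = 0
G(22) = mex{0,2,0,2,2} = 1
G(23) = mex{1,0,1,0,3} = 2
G(24) = mex{2,1,2,1,2} = 0
G(25) = mex{0,0,0,2,0} = 1
G(26) = mex{1,1,1,0,1} = 2
G(27) = mex{2,0,0,1,2} = 3

3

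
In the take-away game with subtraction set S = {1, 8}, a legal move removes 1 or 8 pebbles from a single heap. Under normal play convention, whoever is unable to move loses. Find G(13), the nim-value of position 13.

0

G(0) = 0
G(1) = mex{0} = 1
G(2) = mex{1} = 0
G(3) = mex{0} = 1
G(4) = mex{1} = 0
G(5) = mex{0} = 1
G(6) = mex{1} = 0
G(7) = mex{0} = 1
G(8) = mex{1,0} = 2
G(9) = mex{2,1} = 0
G(10) = mex{0,0} = 1
G(11) = mex{1,1} = 0
G(12) = mex{0,0} = 1
G(13) = mex{1,1} = 0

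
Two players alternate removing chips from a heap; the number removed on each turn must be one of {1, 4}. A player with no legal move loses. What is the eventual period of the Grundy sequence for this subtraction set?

n :  0  1  2  3  4  5  6  7  8  9 10 11 12 13 14
G :  0  1  0  1  2  0  1  0  1  2  0  1  0  1  2
G(n+5) = G(n) holds for n = 0,…,3 (a full window of length max(S) = 4), so the sequence is purely periodic with period 5.

5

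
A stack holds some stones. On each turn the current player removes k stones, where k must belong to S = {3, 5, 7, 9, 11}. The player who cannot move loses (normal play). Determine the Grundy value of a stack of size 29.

0

n :  0  1  2  3  4  5  6  7  8  9 10 11 12 13 14 15 16 17 18 19 20 21 22 23 24 25 26 27 28 29
G :  0  0  0  1  1  1  2  2  2  3  3  3  4  4  0  0  0  1  1  1  2  2  2  3  3  3  4  4  0  0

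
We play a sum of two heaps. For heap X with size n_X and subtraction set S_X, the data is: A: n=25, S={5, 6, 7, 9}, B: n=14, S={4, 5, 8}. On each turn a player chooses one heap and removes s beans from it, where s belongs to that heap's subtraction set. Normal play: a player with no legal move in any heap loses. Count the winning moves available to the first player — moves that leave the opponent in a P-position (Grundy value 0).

Heap A, S = {5, 6, 7, 9}:
n :  0  1  2  3  4  5  6  7  8  9 10 11 12 13 14 15 16 17 18 19 20 21 22 23 24 25
G :  0  0  0  0  0  1  1  1  1  1  2  2  2  2  0  0  0  0  0  1  1  1  1  1  2  2
G_A(25) = 2.
Heap B, S = {4, 5, 8}:
n :  0  1  2  3  4  5  6  7  8  9 10 11 12 13 14
G :  0  0  0  0  1  1  1  1  2  2  2  2  0  0  0
G_B(14) = 0.
Combined Grundy value = 2 ⊕ 0 = 2.
A winning move leaves total XOR = 0, i.e. changes one component's Grundy value g to g ⊕ X where X is the current total.
Heap A: need g' = 2⊕2 = 0. Options: 25−5→G=1, 25−6→G=1, 25−7→G=0, 25−9→G=0. Hits: 2.
Heap B: need g' = 0⊕2 = 2. Options: 14−4→G=2, 14−5→G=2, 14−8→G=1. Hits: 2.

4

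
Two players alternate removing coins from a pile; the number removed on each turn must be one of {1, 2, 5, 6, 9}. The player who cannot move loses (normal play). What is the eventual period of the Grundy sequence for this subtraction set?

G(0) = 0
G(1) = mex{0} = 1
G(2) = mex{1,0} = 2
G(3) = mex{2,1} = 0
G(4) = mex{0,2} = 1
G(5) = mex{1,0,0} = 2
G(6) = mex{2,1,1,0} = 3
G(7) = mex{3,2,2,1} = 0
G(8) = mex{0,3,0,2} = 1
G(9) = mex{1,0,1,0,0} = 2
G(10) = mex{2,1,2,1,1} = 0
G(11) = mex{0,2,3,2,2} = 1
G(12) = mex{1,0,0,3,0} = 2
G(13) = mex{2,1,1,0,1} = 3
G(14) = mex{3,2,2,1,2} = 0
G(15) = mex{0,3,0,2,3} = 1
G(16) = mex{1,0,1,0,0} = 2
G(17) = mex{2,1,2,1,1} = 0
G(n+7) = G(n) holds for n = 0,…,8 (a full window of length max(S) = 9), so the sequence is purely periodic with period 7.

7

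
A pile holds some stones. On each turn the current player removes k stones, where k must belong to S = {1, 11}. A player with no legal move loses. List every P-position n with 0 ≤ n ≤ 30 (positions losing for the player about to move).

0, 2, 4, 6, 8, 10, 12, 14, 16, 18, 20, 22, 24, 26, 28, 30

G(0) = 0
G(1) = mex{0} = 1
G(2) = mex{1} = 0
G(3) = mex{0} = 1
G(4) = mex{1} = 0
G(5) = mex{0} = 1
G(6) = mex{1} = 0
G(7) = mex{0} = 1
G(8) = mex{1} = 0
G(9) = mex{0} = 1
G(10) = mex{1} = 0
G(11) = mex{0,0} = 1
G(12) = mex{1,1} = 0
G(13) = mex{0,0} = 1
G(14) = mex{1,1} = 0
G(15) = mex{0,0} = 1
G(16) = mex{1,1} = 0
G(17) = mex{0,0} = 1
G(18) = mex{1,1} = 0
G(19) = mex{0,0} = 1
G(20) = mex{1,1} = 0
G(21) = mex{0,0} = 1
G(22) = mex{1,1} = 0
G(23) = mex{0,0} = 1
G(24) = mex{1,1} = 0
G(25) = mex{0,0} = 1
G(26) = mex{1,1} = 0
G(27) = mex{0,0} = 1
G(28) = mex{1,1} = 0
G(29) = mex{0,0} = 1
G(30) = mex{1,1} = 0
P-positions are exactly the n with G(n) = 0.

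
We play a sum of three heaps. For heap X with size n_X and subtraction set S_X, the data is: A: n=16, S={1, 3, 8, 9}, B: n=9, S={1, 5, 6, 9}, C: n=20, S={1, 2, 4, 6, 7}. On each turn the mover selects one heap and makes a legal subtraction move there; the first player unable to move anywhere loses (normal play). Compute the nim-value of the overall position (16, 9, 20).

2

Heap A, S = {1, 3, 8, 9}:
G(0) = 0
G(1) = mex{0} = 1
G(2) = mex{1} = 0
G(3) = mex{0,0} = 1
G(4) = mex{1,1} = 0
G(5) = mex{0,0} = 1
G(6) = mex{1,1} = 0
G(7) = mex{0,0} = 1
G(8) = mex{1,1,0} = 2
G(9) = mex{2,0,1,0} = 3
G(10) = mex{3,1,0,1} = 2
G(11) = mex{2,2,1,0} = 3
G(12) = mex{3,3,0,1} = 2
G(13) = mex{2,2,1,0} = 3
G(14) = mex{3,3,0,1} = 2
G(15) = mex{2,2,1,0} = 3
G(16) = mex{3,3,2,1} = 0
G_A(16) = 0.
Heap B, S = {1, 5, 6, 9}:
G(0) = 0
G(1) = mex{0} = 1
G(2) = mex{1} = 0
G(3) = mex{0} = 1
G(4) = mex{1} = 0
G(5) = mex{0,0} = 1
G(6) = mex{1,1,0} = 2
G(7) = mex{2,0,1} = 3
G(8) = mex{3,1,0} = 2
G(9) = mex{2,0,1,0} = 3
G_B(9) = 3.
Heap C, S = {1, 2, 4, 6, 7}:
n :  0  1  2  3  4  5  6  7  8  9 10 11 12 13 14 15 16 17 18 19 20
G :  0  1  2  0  1  2  3  4  0  1  2  0  1  2  3  4  0  1  2  0  1
G_C(20) = 1.
Combined Grundy value = 0 ⊕ 3 ⊕ 1 = 2.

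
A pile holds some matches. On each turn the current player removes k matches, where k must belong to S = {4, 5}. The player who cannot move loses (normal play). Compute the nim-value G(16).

n :  0  1  2  3  4  5  6  7  8  9 10 11 12 13 14 15 16
G :  0  0  0  0  1  1  1  1  2  0  0  0  0  1  1  1  1

1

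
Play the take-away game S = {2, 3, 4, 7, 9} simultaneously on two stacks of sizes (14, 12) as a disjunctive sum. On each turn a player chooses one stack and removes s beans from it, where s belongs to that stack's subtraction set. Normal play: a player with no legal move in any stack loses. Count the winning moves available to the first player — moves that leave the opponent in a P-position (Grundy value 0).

4

All stacks use S = {2, 3, 4, 7, 9}:
G(0) = 0
G(1) = mex{} = 0
G(2) = mex{0} = 1
G(3) = mex{0,0} = 1
G(4) = mex{1,0,0} = 2
G(5) = mex{1,1,0} = 2
G(6) = mex{2,1,1} = 0
G(7) = mex{2,2,1,0} = 3
G(8) = mex{0,2,2,0} = 1
G(9) = mex{3,0,2,1,0} = 4
G(10) = mex{1,3,0,1,0} = 2
G(11) = mex{4,1,3,2,1} = 0
G(12) = mex{2,4,1,2,1} = 0
G(13) = mex{0,2,4,0,2} = 1
G(14) = mex{0,0,2,3,2} = 1
Stack A: G(14) = 1.
Stack B: G(12) = 0.
Combined Grundy value = 1 ⊕ 0 = 1.
A winning move leaves total XOR = 0, i.e. changes one component's Grundy value g to g ⊕ X where X is the current total.
Stack A: need g' = 1⊕1 = 0. Options: 14−2→G=0, 14−3→G=0, 14−4→G=2, 14−7→G=3, 14−9→G=2. Hits: 2.
Stack B: need g' = 0⊕1 = 1. Options: 12−2→G=2, 12−3→G=4, 12−4→G=1, 12−7→G=2, 12−9→G=1. Hits: 2.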